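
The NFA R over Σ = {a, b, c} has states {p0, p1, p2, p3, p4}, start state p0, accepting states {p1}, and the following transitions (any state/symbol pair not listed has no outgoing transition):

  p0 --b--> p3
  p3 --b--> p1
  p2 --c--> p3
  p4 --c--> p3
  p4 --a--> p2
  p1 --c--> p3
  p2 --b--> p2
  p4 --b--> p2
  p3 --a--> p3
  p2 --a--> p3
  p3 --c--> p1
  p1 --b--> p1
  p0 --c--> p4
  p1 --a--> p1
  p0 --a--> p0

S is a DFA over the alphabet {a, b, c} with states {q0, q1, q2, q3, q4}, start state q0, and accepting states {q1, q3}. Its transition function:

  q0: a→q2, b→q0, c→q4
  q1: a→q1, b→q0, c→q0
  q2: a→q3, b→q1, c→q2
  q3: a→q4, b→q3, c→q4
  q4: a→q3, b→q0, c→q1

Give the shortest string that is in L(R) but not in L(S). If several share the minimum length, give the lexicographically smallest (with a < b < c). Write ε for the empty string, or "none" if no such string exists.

The string bb is accepted by R but not by S.
No shorter string lies in the difference, and bb is the lexicographically first length-2 string in L(R) \ L(S).

bb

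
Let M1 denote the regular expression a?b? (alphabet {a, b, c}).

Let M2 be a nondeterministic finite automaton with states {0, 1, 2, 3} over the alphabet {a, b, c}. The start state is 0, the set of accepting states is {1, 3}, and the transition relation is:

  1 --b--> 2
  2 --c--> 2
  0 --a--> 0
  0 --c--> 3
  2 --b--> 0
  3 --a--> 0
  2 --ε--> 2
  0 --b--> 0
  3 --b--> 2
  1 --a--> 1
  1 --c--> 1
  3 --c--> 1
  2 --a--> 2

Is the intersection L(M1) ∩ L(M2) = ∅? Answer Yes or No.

Converting the expression M1 to a DFA (subset construction, then merging equivalent states) gives the minimal DFA with states {r0, r1, r2, r3}, start state r0, accepting states {r0, r1, r2} and transitions r0: a→r1, b→r2, c→r3; r1: a→r3, b→r2, c→r3; r2: a→r3, b→r3, c→r3; r3: a→r3, b→r3, c→r3.
Exploring the product automaton M1 × M2 from the start pair (r0, 0), following both machines on each input symbol, reaches 7 state pairs: (r0, 0), (r1, 0), (r2, 0), (r3, 3), (r3, 0), (r3, 2), (r3, 1).
M1 accepts in {r0, r1, r2} and M2 accepts in {1, 3}; no reachable pair has both components accepting, so no string drives both machines to acceptance simultaneously and L(M1) ∩ L(M2) = ∅.
So no string is accepted by both, and the intersection is empty.

Yes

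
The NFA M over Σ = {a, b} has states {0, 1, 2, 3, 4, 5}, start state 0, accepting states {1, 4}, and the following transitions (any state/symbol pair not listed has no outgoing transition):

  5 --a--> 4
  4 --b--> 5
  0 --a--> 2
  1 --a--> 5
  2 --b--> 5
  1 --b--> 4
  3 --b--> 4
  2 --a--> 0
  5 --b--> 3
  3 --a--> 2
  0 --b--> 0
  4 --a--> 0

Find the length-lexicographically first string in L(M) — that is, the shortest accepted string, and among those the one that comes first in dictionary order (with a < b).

aba

A breadth-first search from 0 reaches an accepting state first via the path 0 → 2 → 5 → 4 on input aba.
No string of length < 3 is accepted (BFS exhausts all shorter strings without reaching an accepting state), and aba is the lexicographically least accepting string of length 3.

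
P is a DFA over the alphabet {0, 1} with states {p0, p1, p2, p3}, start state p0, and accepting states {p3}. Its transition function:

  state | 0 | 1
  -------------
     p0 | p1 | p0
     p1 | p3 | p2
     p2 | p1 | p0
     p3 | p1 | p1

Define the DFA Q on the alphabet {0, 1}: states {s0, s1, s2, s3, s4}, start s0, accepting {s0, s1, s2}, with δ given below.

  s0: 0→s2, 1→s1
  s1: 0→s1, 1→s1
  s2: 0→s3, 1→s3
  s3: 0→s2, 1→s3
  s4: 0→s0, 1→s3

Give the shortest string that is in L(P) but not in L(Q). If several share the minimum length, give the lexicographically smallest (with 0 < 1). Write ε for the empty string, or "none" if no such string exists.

The string 00 is accepted by P but not by Q.
No shorter string lies in the difference, and 00 is the lexicographically first length-2 string in L(P) \ L(Q).

00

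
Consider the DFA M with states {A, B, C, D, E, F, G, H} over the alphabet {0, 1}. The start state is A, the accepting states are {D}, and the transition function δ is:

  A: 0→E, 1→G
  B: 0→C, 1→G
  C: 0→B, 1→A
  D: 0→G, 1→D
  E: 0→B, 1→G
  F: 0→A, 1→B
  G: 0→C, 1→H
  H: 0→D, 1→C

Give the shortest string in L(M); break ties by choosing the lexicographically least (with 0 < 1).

110

A breadth-first search from A reaches an accepting state first via the path A → G → H → D on input 110.
No string of length < 3 is accepted (BFS exhausts all shorter strings without reaching an accepting state), and 110 is the lexicographically least accepting string of length 3.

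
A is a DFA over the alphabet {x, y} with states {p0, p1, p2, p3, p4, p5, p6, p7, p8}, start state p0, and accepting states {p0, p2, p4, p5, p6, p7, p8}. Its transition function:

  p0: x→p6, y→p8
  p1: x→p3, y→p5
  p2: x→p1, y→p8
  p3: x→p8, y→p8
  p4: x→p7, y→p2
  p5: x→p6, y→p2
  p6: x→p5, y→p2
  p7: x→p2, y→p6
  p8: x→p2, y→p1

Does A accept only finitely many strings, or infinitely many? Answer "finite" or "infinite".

State p8 is reachable from the start and can reach an accepting state, and it lies on the cycle p8 → p1 → p3 → p8.
Traversing that cycle any number of times yields accepted strings of unbounded length, so the language is infinite.

infinite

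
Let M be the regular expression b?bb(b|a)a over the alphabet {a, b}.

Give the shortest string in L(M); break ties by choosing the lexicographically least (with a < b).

By inspection of the expression, no string of length less than 4 matches, and bbaa is the lexicographically first match of length 4.

bbaa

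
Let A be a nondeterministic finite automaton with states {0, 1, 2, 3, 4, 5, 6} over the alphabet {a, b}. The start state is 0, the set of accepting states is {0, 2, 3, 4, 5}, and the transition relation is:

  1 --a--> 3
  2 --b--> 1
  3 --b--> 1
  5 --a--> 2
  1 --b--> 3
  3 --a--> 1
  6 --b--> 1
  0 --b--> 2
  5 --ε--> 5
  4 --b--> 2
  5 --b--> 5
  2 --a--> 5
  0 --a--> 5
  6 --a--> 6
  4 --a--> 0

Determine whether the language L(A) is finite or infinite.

infinite

State 1 is reachable from the start and can reach an accepting state, and it lies on the cycle 1 → 3 → 1.
Traversing that cycle any number of times yields accepted strings of unbounded length, so the language is infinite.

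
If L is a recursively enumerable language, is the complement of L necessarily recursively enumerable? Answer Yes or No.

If both L and its complement were r.e., running the two recognisers in parallel would decide L, so L would be recursive; but there are r.e. languages that are not recursive (e.g. the halting problem), and their complements are therefore not r.e.

No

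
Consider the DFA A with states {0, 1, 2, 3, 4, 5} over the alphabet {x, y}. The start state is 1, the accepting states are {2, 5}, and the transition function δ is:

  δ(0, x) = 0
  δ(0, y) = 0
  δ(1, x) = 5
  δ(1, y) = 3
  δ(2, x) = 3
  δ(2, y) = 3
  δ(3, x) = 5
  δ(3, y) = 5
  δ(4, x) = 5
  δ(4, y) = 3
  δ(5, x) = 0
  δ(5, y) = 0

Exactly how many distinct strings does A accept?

The useful subgraph on states {1, 3, 5} is acyclic, so L(A) is finite; the longest accepting path visits 3 useful states, giving maximum string length 2.
Counting accepting paths from 1 by length: 1 of length 1, 2 of length 2. Total 3.

3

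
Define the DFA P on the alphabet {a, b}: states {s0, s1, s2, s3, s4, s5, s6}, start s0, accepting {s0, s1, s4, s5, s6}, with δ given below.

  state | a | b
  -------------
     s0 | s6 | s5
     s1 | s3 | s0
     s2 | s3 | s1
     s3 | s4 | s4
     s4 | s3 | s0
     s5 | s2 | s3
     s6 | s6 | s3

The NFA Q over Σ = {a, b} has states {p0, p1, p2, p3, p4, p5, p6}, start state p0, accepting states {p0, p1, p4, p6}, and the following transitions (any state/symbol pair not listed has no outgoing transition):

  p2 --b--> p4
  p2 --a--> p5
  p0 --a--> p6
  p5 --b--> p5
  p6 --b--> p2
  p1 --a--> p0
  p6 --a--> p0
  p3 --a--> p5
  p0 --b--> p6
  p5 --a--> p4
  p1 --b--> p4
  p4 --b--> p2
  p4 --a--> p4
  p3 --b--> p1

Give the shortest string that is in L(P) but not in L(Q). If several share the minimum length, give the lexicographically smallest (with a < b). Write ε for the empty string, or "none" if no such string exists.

The string aba is accepted by P but not by Q.
No shorter string lies in the difference, and aba is the lexicographically first length-3 string in L(P) \ L(Q).

aba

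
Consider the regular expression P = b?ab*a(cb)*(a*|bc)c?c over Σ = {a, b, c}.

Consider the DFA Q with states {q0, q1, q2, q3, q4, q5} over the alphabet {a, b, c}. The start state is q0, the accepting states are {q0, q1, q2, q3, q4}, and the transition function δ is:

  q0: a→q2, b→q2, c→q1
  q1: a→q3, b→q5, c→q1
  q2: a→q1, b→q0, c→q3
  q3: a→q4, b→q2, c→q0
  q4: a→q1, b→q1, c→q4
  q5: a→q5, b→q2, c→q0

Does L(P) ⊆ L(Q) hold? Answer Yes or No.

Yes

Converting the expression P to a DFA (subset construction, then merging equivalent states) gives the minimal DFA with states {p0, p1, p2, p3, p4, p5, p6, p7, p8, p9, p10}, start state p0, accepting states {p7, p8, p10} and transitions p0: a→p1, b→p2, c→p3; p1: a→p4, b→p1, c→p3; p2: a→p1, b→p3, c→p3; p3: a→p3, b→p3, c→p3; p4: a→p5, b→p6, c→p7; p5: a→p5, b→p3, c→p8; p6: a→p3, b→p3, c→p9; p7: a→p3, b→p4, c→p10; p8: a→p3, b→p3, c→p10; p9: a→p3, b→p3, c→p8; p10: a→p3, b→p3, c→p3.
Exploring the product automaton P × Q from the start pair (p0, q0), following both machines on each input symbol, reaches 35 state pairs: (p0, q0), (p1, q2), (p2, q2), (p3, q1), (p4, q1), (p1, q0), (p3, q3), (p1, q1), (p3, q0), (p3, q5), (p5, q3), (p6, q5), (p7, q1), (p4, q2), (p3, q4), (p3, q2), (p4, q3), (p1, q5), (p5, q4), (p8, q0), (p9, q0), (p4, q5), (p10, q1), (p5, q1), (p6, q0), (p7, q3), (p6, q2), (p7, q0), (p8, q4), (p8, q1), (p5, q5), (p9, q1), (p10, q0), (p9, q3), (p10, q4).
P accepts in {p7, p8, p10} and Q accepts in {q0, q1, q2, q3, q4}. The reachable pairs whose P-component is accepting are (p7, q1), (p8, q0), (p10, q1), (p7, q3), (p7, q0), (p8, q4), (p8, q1), (p10, q0), (p10, q4); in each of them the Q-component is accepting too, so the product for L(P) \ L(Q) (P-component accepting, Q-component rejecting) has no reachable accepting pair and the difference is empty.
Hence every string in L(P) is also in L(Q).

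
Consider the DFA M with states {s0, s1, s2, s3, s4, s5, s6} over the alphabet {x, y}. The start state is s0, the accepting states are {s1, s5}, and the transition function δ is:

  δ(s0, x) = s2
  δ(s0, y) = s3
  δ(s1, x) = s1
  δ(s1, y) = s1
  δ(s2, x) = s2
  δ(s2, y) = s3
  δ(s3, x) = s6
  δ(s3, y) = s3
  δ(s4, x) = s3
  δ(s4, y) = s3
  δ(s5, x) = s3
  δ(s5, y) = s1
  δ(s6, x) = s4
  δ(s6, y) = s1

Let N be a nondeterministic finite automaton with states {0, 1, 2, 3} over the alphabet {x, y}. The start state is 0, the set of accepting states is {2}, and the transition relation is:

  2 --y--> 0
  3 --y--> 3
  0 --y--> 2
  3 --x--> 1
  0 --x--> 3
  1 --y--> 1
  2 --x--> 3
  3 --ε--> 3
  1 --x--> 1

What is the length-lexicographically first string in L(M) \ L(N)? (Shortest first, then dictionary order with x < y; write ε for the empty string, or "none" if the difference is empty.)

The string yxy is accepted by M but not by N.
No shorter string lies in the difference, and yxy is the lexicographically first length-3 string in L(M) \ L(N).

yxy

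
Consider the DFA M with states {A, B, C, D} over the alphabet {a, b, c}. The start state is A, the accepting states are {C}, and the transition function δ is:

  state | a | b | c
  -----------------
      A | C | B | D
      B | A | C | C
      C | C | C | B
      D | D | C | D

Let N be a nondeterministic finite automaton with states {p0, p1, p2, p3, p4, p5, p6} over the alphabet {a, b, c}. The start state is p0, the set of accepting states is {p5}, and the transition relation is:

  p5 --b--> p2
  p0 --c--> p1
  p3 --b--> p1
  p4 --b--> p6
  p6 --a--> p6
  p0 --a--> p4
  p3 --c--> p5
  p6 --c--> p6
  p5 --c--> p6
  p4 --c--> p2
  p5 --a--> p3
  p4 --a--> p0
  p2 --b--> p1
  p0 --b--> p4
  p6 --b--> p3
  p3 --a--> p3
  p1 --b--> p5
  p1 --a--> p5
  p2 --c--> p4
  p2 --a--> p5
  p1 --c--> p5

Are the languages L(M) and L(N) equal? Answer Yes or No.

No

The string a is accepted by M but rejected by N.
So L(M) ≠ L(N).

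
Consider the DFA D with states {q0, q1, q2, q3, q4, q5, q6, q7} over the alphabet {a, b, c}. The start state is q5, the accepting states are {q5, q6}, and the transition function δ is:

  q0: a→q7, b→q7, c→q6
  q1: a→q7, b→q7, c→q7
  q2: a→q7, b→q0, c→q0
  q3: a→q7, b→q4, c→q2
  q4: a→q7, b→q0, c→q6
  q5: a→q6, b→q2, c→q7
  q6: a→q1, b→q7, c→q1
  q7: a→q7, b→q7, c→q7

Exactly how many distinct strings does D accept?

The useful subgraph on states {q0, q2, q5, q6} is acyclic, so L(D) is finite; the longest accepting path visits 4 useful states, giving maximum string length 3.
Counting accepting paths from q5 by length: 1 of length 0, 1 of length 1, 2 of length 3. Total 4.

4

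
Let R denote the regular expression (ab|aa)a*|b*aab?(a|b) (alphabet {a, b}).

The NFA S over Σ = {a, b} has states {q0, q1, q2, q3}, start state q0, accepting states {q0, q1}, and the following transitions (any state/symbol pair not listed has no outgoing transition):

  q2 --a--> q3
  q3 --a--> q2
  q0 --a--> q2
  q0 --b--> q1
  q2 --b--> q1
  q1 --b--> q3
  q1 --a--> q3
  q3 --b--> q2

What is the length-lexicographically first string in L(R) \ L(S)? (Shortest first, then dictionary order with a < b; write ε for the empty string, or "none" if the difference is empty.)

aa

The string aa is accepted by R but not by S.
No shorter string lies in the difference, and aa is the lexicographically first length-2 string in L(R) \ L(S).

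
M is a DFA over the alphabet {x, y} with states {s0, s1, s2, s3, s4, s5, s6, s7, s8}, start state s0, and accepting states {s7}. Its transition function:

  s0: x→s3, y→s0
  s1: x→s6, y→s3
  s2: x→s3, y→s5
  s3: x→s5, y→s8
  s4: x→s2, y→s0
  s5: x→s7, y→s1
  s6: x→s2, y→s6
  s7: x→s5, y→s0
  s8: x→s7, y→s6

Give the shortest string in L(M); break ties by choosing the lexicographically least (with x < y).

A breadth-first search from s0 reaches an accepting state first via the path s0 → s3 → s5 → s7 on input xxx.
No string of length < 3 is accepted (BFS exhausts all shorter strings without reaching an accepting state), and xxx is the lexicographically least accepting string of length 3.

xxx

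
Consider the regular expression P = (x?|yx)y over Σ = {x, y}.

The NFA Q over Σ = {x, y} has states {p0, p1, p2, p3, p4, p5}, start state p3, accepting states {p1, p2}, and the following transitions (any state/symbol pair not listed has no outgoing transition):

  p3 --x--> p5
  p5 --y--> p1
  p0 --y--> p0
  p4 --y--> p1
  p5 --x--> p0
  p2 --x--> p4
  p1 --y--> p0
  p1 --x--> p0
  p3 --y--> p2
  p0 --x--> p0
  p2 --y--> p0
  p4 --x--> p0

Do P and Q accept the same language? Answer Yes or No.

Converting the expression P to a DFA (subset construction, then merging equivalent states) gives the minimal DFA with states {r0, r1, r2, r3, r4}, start state r0, accepting states {r2, r4} and transitions r0: x→r1, y→r2; r1: x→r3, y→r4; r2: x→r1, y→r3; r3: x→r3, y→r3; r4: x→r3, y→r3.
Exploring the product automaton P × Q from the start pair (r0, p3), following both machines on each input symbol, reaches 6 state pairs: (r0, p3), (r1, p5), (r2, p2), (r3, p0), (r4, p1), (r1, p4).
P accepts in {r2, r4} and Q accepts in {p1, p2}. In every reachable pair the two components are either both accepting — (r2, p2), (r4, p1) — or both non-accepting, so no string is accepted by exactly one of the machines: L(P) \ L(Q) and L(Q) \ L(P) are both empty.
Hence every string is accepted by P iff it is accepted by Q, and the two languages coincide.

Yes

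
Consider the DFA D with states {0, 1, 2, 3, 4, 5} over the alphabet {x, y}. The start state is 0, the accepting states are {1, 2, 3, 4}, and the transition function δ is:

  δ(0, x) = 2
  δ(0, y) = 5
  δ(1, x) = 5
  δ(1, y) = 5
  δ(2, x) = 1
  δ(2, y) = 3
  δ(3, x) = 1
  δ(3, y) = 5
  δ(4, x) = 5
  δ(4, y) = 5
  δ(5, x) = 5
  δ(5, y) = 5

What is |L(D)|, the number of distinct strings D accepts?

The useful subgraph on states {0, 1, 2, 3} is acyclic, so L(D) is finite; the longest accepting path visits 4 useful states, giving maximum string length 3.
Counting accepting paths from 0 by length: 1 of length 1, 2 of length 2, 1 of length 3. Total 4.

4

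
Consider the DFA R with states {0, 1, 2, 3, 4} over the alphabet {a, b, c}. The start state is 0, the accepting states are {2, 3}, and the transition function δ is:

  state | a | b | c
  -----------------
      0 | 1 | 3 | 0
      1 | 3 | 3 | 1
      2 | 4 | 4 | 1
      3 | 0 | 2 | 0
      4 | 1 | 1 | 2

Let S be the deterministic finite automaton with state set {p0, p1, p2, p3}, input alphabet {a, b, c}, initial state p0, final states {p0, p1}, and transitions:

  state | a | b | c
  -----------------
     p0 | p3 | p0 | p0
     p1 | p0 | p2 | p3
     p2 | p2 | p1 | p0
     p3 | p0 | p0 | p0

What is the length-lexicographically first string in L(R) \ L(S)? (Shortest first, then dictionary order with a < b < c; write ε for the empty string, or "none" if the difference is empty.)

aca

The string aca is accepted by R but not by S.
No shorter string lies in the difference, and aca is the lexicographically first length-3 string in L(R) \ L(S).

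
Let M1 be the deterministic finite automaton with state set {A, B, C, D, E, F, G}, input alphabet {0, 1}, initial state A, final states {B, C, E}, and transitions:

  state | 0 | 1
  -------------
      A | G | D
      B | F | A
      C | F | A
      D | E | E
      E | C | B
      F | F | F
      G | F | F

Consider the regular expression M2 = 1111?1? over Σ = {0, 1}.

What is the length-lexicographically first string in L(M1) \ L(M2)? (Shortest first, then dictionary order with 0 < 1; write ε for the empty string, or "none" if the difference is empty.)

The string 10 is accepted by M1 but not by M2.
No shorter string lies in the difference, and 10 is the lexicographically first length-2 string in L(M1) \ L(M2).

10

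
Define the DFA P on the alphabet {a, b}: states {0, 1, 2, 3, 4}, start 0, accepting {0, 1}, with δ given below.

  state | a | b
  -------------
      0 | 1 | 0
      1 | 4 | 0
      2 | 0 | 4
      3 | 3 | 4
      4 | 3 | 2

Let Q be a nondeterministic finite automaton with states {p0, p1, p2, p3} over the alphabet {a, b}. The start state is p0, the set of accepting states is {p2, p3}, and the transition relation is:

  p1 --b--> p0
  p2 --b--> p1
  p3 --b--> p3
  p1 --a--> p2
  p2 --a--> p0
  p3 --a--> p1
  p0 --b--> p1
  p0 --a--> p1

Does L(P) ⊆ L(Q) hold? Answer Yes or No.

The empty string ε is in L(P) but not in L(Q).
So L(P) ⊄ L(Q).

No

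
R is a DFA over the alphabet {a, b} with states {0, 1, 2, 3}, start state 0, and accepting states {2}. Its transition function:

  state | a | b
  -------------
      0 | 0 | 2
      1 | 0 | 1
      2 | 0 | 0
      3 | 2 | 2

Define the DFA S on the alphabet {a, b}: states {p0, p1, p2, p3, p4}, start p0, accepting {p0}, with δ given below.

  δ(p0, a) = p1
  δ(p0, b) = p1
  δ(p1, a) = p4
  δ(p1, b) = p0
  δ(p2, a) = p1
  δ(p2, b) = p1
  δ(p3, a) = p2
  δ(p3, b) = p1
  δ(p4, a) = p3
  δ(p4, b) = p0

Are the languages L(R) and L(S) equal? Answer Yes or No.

No

The string b is accepted by R but rejected by S.
So L(R) ≠ L(S).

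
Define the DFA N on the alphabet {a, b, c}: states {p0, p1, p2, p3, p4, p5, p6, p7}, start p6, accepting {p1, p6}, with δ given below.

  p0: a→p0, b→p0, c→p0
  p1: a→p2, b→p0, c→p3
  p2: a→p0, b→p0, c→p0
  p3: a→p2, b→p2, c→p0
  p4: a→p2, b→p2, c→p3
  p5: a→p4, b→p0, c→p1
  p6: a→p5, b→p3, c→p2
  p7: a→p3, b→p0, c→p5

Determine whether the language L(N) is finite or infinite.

finite

The useful states (reachable from p6 and able to reach an accepting state) are {p1, p5, p6}.
Restricted to these states the transition graph has no cycle, so every accepting path has bounded length and L is finite.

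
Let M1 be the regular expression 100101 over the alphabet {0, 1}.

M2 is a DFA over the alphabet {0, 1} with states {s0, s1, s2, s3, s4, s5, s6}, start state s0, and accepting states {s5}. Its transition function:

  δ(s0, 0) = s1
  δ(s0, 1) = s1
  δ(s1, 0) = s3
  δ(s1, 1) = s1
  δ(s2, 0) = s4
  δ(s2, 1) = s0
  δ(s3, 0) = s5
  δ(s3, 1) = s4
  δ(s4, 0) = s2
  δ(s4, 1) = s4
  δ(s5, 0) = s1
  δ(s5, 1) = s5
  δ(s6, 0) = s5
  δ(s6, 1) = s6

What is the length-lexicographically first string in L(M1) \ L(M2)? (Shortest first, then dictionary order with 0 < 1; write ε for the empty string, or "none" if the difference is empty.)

The string 100101 is accepted by M1 but not by M2.
No shorter string lies in the difference, and 100101 is the lexicographically first length-6 string in L(M1) \ L(M2).

100101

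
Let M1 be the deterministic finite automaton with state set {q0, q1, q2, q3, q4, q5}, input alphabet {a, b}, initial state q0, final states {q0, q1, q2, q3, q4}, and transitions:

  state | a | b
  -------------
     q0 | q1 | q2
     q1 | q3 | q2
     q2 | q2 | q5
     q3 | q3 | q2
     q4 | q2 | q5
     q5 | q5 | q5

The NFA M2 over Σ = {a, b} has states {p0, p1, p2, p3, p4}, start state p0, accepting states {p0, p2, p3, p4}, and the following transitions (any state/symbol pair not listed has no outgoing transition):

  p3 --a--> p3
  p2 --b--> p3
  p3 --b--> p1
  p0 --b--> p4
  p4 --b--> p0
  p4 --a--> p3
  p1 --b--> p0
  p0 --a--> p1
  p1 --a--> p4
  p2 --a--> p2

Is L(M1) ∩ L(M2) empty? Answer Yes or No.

No

The empty string ε is accepted by both M1 and M2.
Hence L(M1) ∩ L(M2) ≠ ∅.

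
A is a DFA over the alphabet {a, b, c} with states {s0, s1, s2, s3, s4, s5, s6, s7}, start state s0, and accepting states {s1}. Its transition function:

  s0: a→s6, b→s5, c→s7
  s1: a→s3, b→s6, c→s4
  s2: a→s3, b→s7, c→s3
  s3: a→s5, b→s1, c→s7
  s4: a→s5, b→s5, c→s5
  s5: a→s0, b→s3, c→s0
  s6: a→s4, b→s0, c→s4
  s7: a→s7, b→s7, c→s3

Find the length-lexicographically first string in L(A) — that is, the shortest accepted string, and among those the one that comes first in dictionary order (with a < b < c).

A breadth-first search from s0 reaches an accepting state first via the path s0 → s5 → s3 → s1 on input bbb.
No string of length < 3 is accepted (BFS exhausts all shorter strings without reaching an accepting state), and bbb is the lexicographically least accepting string of length 3.

bbb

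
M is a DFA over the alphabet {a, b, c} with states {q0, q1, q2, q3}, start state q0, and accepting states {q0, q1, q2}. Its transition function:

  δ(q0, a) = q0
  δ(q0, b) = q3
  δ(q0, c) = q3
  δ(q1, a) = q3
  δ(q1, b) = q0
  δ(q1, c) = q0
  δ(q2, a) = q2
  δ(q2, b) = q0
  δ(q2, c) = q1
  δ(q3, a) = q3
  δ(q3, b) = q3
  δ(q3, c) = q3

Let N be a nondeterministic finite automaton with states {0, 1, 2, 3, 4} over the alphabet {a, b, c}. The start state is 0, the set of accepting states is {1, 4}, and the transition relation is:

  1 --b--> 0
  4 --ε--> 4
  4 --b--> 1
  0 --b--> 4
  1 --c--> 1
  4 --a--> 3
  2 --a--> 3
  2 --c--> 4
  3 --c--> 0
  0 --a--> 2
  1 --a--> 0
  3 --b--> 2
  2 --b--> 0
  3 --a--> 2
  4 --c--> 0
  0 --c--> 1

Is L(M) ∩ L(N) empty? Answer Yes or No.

Exploring the product automaton M × N from the start pair (q0, 0), following both machines on each input symbol, reaches 8 state pairs: (q0, 0), (q0, 2), (q3, 4), (q3, 1), (q0, 3), (q3, 0), (q3, 3), (q3, 2).
M accepts in {q0, q1, q2} and N accepts in {1, 4}; no reachable pair has both components accepting, so no string drives both machines to acceptance simultaneously and L(M) ∩ L(N) = ∅.
So no string is accepted by both, and the intersection is empty.

Yes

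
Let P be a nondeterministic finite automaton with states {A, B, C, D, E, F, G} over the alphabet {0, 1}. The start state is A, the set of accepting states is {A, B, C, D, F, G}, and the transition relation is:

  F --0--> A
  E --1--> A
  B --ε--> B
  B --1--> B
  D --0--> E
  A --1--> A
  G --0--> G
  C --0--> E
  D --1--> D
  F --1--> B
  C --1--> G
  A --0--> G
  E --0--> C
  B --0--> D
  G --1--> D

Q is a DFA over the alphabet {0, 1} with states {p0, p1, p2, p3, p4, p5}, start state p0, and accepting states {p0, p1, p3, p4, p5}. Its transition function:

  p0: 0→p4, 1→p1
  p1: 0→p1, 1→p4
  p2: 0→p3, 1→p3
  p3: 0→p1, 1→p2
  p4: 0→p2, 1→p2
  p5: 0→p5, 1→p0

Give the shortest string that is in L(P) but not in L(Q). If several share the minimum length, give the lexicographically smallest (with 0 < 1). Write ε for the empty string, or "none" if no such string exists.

The string 00 is accepted by P but not by Q.
No shorter string lies in the difference, and 00 is the lexicographically first length-2 string in L(P) \ L(Q).

00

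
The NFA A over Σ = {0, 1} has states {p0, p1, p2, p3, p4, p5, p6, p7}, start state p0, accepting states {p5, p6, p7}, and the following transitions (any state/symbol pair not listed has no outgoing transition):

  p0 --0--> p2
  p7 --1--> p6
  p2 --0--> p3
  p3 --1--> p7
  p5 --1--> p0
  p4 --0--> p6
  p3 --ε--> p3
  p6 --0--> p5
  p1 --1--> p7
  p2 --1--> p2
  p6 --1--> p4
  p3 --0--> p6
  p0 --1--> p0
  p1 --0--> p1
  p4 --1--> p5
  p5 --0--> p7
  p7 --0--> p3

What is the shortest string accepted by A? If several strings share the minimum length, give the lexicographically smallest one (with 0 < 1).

A breadth-first search from p0 reaches an accepting state first via the path p0 → p2 → p3 → p6 on input 000.
No string of length < 3 is accepted (BFS exhausts all shorter strings without reaching an accepting state), and 000 is the lexicographically least accepting string of length 3.

000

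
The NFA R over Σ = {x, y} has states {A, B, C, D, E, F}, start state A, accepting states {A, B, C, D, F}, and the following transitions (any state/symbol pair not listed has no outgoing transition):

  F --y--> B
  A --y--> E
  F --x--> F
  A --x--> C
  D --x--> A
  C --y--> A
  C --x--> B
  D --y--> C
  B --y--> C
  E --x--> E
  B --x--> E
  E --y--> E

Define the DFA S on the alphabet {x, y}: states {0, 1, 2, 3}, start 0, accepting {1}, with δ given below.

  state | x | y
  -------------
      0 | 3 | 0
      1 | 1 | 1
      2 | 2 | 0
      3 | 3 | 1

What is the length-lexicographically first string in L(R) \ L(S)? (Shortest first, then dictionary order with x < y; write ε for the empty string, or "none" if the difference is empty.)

ε

The empty string ε is accepted by R but not by S.
Since ε is the unique shortest string, it is the required witness.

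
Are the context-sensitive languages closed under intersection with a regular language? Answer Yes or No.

Every regular language is context-sensitive, and context-sensitive languages are closed under intersection (an LBA runs the DFA check and then the LBA for L on the same linear tape).
So the context-sensitive languages are closed under intersection with a regular language.

Yes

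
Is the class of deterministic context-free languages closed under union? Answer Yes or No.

No

{aⁿbⁿ : n≥0} and {aⁿb²ⁿ : n≥0} are each accepted by a deterministic PDA (push the a's; pop one per b, respectively one per two b's), but their union U is not. Suppose a DPDA M accepted U. Being deterministic, M has a single run on aⁿb²ⁿ, and since aⁿbⁿ ∈ U that run passes through an accepting configuration right after consuming the prefix aⁿbⁿ and then goes on to accept again after n more b's. Build an ordinary (nondeterministic) PDA M′ that simulates M on a's and b's and, at any moment when M is in an accepting state, may switch to a second mode in which it reads only c's, feeding each c to M as a b; M′ accepts when M does. Then M′ accepts aⁱbʲcᵏ (k≥1) exactly when both aⁱbʲ ∈ U and aⁱbʲ⁺ᵏ ∈ U, and checking the four cases (i=j or j=2i, combined with j+k=i or j+k=2i) leaves only i=j=k: so L(M′) ∩ a*b*c⁺ = {aⁿbⁿcⁿ : n≥1} would be context-free, which it is not (pumping lemma) — contradiction. (The union is an unambiguous CFL; it is determinism, not unambiguity, that fails.)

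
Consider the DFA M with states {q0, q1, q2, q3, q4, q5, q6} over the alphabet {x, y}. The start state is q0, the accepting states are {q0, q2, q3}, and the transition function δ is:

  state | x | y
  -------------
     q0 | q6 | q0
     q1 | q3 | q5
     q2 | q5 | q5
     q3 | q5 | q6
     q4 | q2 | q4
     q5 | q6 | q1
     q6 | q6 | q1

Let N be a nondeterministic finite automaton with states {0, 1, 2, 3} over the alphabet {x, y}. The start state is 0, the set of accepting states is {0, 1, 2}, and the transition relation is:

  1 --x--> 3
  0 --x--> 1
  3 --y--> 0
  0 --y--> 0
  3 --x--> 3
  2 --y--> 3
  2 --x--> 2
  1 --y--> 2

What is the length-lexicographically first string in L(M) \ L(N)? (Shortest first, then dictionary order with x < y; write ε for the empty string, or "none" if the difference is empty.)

The string xyxxyx is accepted by M but not by N.
No shorter string lies in the difference, and xyxxyx is the lexicographically first length-6 string in L(M) \ L(N).

xyxxyx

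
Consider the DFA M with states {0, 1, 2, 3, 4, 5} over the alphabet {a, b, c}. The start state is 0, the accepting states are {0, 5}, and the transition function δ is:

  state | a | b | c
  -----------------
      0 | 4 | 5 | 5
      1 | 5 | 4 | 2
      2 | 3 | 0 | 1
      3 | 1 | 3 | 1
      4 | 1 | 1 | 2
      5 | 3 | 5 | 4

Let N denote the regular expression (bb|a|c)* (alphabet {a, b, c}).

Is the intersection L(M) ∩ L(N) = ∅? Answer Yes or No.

The empty string ε is accepted by both M and N.
Hence L(M) ∩ L(N) ≠ ∅.

No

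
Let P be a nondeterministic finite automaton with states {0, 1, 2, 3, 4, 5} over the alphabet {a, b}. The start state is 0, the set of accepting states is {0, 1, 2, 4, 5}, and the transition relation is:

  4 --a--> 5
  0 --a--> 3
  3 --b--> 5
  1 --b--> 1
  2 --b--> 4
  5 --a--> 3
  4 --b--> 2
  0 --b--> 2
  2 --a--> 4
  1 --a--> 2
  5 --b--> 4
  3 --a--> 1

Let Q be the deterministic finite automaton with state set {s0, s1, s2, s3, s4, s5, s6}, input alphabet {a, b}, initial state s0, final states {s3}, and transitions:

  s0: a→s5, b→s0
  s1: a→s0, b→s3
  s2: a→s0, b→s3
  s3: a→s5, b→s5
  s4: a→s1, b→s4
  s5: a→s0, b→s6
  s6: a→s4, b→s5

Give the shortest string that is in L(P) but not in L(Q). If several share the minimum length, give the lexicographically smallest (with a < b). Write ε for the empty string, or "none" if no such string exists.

The empty string ε is accepted by P but not by Q.
Since ε is the unique shortest string, it is the required witness.

ε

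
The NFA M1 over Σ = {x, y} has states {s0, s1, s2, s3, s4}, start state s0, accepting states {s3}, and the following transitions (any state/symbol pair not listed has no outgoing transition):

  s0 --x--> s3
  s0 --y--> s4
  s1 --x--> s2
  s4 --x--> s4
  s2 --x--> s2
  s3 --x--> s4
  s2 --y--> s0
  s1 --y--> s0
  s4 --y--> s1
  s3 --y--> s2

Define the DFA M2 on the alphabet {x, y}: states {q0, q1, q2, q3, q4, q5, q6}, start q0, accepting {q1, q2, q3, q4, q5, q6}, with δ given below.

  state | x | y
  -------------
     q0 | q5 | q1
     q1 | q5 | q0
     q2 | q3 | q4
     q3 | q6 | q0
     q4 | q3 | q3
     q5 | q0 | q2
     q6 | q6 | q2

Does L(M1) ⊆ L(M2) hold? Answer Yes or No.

Yes

Exploring the product automaton M1 × M2 from the start pair (s0, q0), following both machines on each input symbol, reaches 21 state pairs: (s0, q0), (s3, q5), (s4, q1), (s4, q0), (s2, q2), (s4, q5), (s1, q0), (s1, q1), (s2, q3), (s0, q4), (s1, q2), (s2, q5), (s0, q1), (s2, q6), (s3, q3), (s4, q3), (s2, q0), (s0, q2), (s4, q6), (s4, q4), (s1, q3).
M1 accepts in {s3} and M2 accepts in {q1, q2, q3, q4, q5, q6}. The reachable pairs whose M1-component is accepting are (s3, q5), (s3, q3); in each of them the M2-component is accepting too, so the product for L(M1) \ L(M2) (M1-component accepting, M2-component rejecting) has no reachable accepting pair and the difference is empty.
Hence every string in L(M1) is also in L(M2).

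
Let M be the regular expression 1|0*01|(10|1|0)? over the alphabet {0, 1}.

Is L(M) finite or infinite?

The expression contains a Kleene star applied to a subexpression that matches at least one nonempty string, so it matches strings of unbounded length.
Hence L(M) is infinite.

infinite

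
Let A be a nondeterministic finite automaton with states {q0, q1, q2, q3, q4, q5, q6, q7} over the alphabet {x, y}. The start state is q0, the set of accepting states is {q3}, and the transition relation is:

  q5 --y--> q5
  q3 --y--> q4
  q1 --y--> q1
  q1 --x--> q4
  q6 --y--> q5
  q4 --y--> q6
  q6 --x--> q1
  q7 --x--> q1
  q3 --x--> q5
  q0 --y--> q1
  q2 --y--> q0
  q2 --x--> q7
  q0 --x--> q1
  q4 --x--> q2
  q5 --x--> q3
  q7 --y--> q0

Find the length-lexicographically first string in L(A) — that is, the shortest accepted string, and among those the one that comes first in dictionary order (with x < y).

xxyyx

A breadth-first search from q0 reaches an accepting state first via the path q0 → q1 → q4 → q6 → q5 → q3 on input xxyyx.
No string of length < 5 is accepted (BFS exhausts all shorter strings without reaching an accepting state), and xxyyx is the lexicographically least accepting string of length 5.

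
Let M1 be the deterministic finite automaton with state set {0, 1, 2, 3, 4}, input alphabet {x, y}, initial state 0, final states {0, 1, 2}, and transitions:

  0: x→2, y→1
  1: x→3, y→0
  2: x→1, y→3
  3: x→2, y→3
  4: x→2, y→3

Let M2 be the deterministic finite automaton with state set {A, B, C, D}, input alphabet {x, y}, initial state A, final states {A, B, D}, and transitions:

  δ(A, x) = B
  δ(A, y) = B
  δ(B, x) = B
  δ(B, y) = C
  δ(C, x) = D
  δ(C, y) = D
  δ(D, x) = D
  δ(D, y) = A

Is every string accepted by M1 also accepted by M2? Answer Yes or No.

No

The string yy is in L(M1) but not in L(M2).
So L(M1) ⊄ L(M2).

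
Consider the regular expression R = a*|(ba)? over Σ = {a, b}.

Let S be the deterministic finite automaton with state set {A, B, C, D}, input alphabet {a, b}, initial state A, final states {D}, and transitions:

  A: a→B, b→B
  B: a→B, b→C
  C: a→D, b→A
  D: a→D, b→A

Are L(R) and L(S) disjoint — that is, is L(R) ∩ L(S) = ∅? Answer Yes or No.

Converting the expression R to a DFA (subset construction, then merging equivalent states) gives the minimal DFA with states {r0, r1, r2, r3, r4}, start state r0, accepting states {r0, r1, r4} and transitions r0: a→r1, b→r2; r1: a→r1, b→r3; r2: a→r4, b→r3; r3: a→r3, b→r3; r4: a→r3, b→r3.
Exploring the product automaton R × S from the start pair (r0, A), following both machines on each input symbol, reaches 8 state pairs: (r0, A), (r1, B), (r2, B), (r3, C), (r4, B), (r3, D), (r3, A), (r3, B).
R accepts in {r0, r1, r4} and S accepts in {D}; no reachable pair has both components accepting, so no string drives both machines to acceptance simultaneously and L(R) ∩ L(S) = ∅.
So no string is accepted by both, and the intersection is empty.

Yes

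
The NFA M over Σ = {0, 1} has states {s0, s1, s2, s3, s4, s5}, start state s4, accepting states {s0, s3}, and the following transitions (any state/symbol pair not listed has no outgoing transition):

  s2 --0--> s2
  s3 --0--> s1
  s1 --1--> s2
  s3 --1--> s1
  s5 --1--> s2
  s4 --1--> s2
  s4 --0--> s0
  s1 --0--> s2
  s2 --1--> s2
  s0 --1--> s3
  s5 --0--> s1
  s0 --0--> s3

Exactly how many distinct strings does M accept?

The useful subgraph on states {s0, s3, s4} is acyclic, so L(M) is finite; the longest accepting path visits 3 useful states, giving maximum string length 2.
Counting accepting paths from s4 by length: 1 of length 1, 2 of length 2. Total 3.

3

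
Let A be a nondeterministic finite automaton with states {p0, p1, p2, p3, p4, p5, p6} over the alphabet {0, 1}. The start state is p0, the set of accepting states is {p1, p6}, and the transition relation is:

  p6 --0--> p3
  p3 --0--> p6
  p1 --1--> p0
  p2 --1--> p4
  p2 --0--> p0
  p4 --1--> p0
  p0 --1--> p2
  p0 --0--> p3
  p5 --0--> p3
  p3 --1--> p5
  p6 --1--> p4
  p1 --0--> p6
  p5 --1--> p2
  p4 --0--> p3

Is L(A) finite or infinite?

State p0 is reachable from the start and can reach an accepting state, and it lies on the cycle p0 → p2 → p0.
Traversing that cycle any number of times yields accepted strings of unbounded length, so the language is infinite.

infinite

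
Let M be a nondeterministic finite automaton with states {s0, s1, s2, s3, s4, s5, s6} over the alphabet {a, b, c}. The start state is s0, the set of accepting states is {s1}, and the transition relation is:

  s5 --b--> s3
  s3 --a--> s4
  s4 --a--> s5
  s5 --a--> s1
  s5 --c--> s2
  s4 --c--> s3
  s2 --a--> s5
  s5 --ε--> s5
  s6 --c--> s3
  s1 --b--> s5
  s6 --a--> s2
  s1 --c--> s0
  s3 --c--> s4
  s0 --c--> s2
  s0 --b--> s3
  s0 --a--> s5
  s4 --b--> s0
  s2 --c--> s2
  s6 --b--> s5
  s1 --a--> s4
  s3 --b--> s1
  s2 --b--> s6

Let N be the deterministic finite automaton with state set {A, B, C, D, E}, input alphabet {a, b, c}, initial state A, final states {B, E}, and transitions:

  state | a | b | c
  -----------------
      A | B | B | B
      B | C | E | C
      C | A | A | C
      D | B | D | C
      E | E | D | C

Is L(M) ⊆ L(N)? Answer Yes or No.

The string aa is in L(M) but not in L(N).
So L(M) ⊄ L(N).

No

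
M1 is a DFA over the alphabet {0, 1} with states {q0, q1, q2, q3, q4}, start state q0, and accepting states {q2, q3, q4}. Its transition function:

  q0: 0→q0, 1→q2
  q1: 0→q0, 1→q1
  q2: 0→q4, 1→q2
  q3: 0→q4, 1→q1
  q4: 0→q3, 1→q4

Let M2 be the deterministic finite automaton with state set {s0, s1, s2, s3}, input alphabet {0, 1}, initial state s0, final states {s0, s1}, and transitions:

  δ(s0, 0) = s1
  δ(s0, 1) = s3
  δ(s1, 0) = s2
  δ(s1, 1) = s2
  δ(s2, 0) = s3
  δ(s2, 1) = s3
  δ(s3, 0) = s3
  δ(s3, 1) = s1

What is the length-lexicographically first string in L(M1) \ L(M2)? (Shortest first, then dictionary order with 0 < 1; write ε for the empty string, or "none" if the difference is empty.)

The string 1 is accepted by M1 but not by M2.
No shorter string lies in the difference, and 1 is the lexicographically first length-1 string in L(M1) \ L(M2).

1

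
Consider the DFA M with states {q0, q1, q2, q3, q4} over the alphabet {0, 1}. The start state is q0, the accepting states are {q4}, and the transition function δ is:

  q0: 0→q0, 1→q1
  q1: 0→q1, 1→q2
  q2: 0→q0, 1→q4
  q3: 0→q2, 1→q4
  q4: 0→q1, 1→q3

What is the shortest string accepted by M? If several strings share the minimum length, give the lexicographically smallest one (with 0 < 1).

111

A breadth-first search from q0 reaches an accepting state first via the path q0 → q1 → q2 → q4 on input 111.
No string of length < 3 is accepted (BFS exhausts all shorter strings without reaching an accepting state), and 111 is the lexicographically least accepting string of length 3.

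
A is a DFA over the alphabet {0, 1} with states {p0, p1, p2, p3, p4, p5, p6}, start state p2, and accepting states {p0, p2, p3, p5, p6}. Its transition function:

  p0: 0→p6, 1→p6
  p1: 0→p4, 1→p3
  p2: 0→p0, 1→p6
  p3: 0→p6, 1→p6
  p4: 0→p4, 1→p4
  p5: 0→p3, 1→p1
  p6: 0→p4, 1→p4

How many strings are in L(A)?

5

The useful subgraph on states {p0, p2, p6} is acyclic, so L(A) is finite; the longest accepting path visits 3 useful states, giving maximum string length 2.
Counting accepting paths from p2 by length: 1 of length 0, 2 of length 1, 2 of length 2. Total 5.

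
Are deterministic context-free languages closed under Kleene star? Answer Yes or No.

L = {c aⁿbⁿ : n≥0} ∪ {cc aⁿb²ⁿ : n≥0} is a DCFL (the number of leading c's fixes which ratio the DPDA checks), but L* is not. Every word of L starts with c, so in a factorisation of the string cc aⁱbʲ (i≥1) into words of L each factor begins at one of the two c's: either the whole string is a single word of L (forcing j = 2i), or it splits as c · (c aⁱbʲ) with c ∈ L (take n = 0) and c aⁱbʲ ∈ L (forcing j = i). Thus L* ∩ cca⁺b* = {cc aⁿbⁿ : n≥1} ∪ {cc aⁿb²ⁿ : n≥1}. A DPDA for L* would give one for this intersection with a regular set, and, started from its configuration after reading cc, one for {aⁿbⁿ : n≥1} ∪ {aⁿb²ⁿ : n≥1}, which no deterministic PDA accepts (a DPDA for it would have a single run on aⁿb²ⁿ, accepting after the prefix aⁿbⁿ and accepting again after n more b's; an ordinary PDA that simulates it on a's and b's and, at any moment when it is accepting, may switch to reading only a fresh letter d while feeding each d to the simulation as a b, would accept aⁱbʲdᵏ (k≥1) exactly when both aⁱbʲ and aⁱbʲ⁺ᵏ are in the language, i.e. its language intersected with the regular set a*b*d⁺ would be exactly {aⁿbⁿdⁿ : n≥1} — impossible, since context-free languages are closed under intersection with regular sets and {aⁿbⁿdⁿ} is not context-free). So L* is not a DCFL.

No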